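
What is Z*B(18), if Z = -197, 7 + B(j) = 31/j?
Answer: 18715/18 ≈ 1039.7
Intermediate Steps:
B(j) = -7 + 31/j
Z*B(18) = -197*(-7 + 31/18) = -197*(-95/18) = 18715/18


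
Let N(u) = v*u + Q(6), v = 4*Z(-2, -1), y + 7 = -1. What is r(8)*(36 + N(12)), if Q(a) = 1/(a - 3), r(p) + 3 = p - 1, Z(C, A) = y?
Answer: -4172/3 ≈ -1390.7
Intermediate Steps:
y = -8 (y = -7 - 1 = -8)
Z(C, A) = -8
v = -32 (v = 4*(-8) = -32)
r(p) = -4 + p (r(p) = -3 + (p - 1) = -3 + (-1 + p) = -4 + p)
Q(a) = 1/(-3 + a)
N(u) = 1/3 - 32*u (N(u) = -32*u + 1/(-3 + 6) = -32*u + 1/3 = 1/3 - 32*u)
r(8)*(36 + N(12)) = (-4 + 8)*(36 + (1/3 - 32*12)) = 4*(36 + (1/3 - 384)) = 4*(36 - 1151/3) = 4*(-1043/3) = -4172/3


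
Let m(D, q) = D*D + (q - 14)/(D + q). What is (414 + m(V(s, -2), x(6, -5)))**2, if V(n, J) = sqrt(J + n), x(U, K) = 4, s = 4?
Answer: 8363714/49 + 28920*sqrt(2)/49 ≈ 1.7152e+5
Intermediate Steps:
m(D, q) = D**2 + (-14 + q)/(D + q)
(414 + m(V(s, -2), x(6, -5)))**2 = (414 + (-14 + 4 + (sqrt(-2 + 4))**3 + 4*(sqrt(-2 + 4))**2)/(sqrt(-2 + 4) + 4))**2 = (414 + (-14 + 4 + (sqrt(2))**3 + 4*(sqrt(2))**2)/(sqrt(2) + 4))**2 = (414 + (-14 + 4 + 2*sqrt(2) + 4*2)/(4 + sqrt(2)))**2 = (414 + (-14 + 4 + 2*sqrt(2) + 8)/(4 + sqrt(2)))**2 = (414 + (-2 + 2*sqrt(2))/(4 + sqrt(2)))**2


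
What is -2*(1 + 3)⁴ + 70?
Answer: -442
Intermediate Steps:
-2*(1 + 3)⁴ + 70 = -2*(4²)² + 70 = -2*16² + 70 = -2*256 + 70 = -512 + 70 = -442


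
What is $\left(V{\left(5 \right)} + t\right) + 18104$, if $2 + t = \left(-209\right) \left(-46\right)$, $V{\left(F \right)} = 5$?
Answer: $27721$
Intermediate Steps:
$t = 9612$ ($t = -2 - -9614 = -2 + 9614 = 9612$)
$\left(V{\left(5 \right)} + t\right) + 18104 = \left(5 + 9612\right) + 18104 = 9617 + 18104 = 27721$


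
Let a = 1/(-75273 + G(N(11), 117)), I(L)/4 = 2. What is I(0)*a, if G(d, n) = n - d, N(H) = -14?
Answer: -4/37571 ≈ -0.00010647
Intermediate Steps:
I(L) = 8 (I(L) = 4*2 = 8)
a = -1/75142 (a = 1/(-75273 + (117 - 1*(-14))) = 1/(-75273 + (117 + 14)) = 1/(-75273 + 131) = 1/(-75142) = -1/75142 ≈ -1.3308e-5)
I(0)*a = 8*(-1/75142) = -4/37571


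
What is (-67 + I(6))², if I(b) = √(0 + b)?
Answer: (67 - √6)² ≈ 4166.8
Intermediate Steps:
I(b) = √b
(-67 + I(6))² = (-67 + √6)²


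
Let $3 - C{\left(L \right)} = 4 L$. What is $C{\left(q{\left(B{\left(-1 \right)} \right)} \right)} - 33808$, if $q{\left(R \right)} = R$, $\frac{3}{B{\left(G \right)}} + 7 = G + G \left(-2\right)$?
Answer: $-33803$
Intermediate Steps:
$B{\left(G \right)} = \frac{3}{-7 - G}$ ($B{\left(G \right)} = \frac{3}{-7 + \left(G + G \left(-2\right)\right)} = \frac{3}{-7 + \left(G - 2 G\right)} = \frac{3}{-7 - G}$)
$C{\left(L \right)} = 3 - 4 L$
$C{\left(q{\left(B{\left(-1 \right)} \right)} \right)} - 33808 = \left(3 - 4 \left(- \frac{3}{7 - 1}\right)\right) - 33808 = \left(3 - 4 \left(- \frac{3}{6}\right)\right) - 33808 = \left(3 - 4 \left(\left(-3\right) \frac{1}{6}\right)\right) - 33808 = \left(3 - -2\right) - 33808 = \left(3 + 2\right) - 33808 = 5 - 33808 = -33803$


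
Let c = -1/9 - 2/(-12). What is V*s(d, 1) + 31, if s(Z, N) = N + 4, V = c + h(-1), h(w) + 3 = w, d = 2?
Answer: 203/18 ≈ 11.278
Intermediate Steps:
h(w) = -3 + w
c = 1/18 (c = -1*⅑ - 2*(-1/12) = -⅑ + ⅙ = 1/18 ≈ 0.055556)
V = -71/18 (V = 1/18 + (-3 - 1) = 1/18 - 4 = -71/18 ≈ -3.9444)
s(Z, N) = 4 + N
V*s(d, 1) + 31 = -71*(4 + 1)/18 + 31 = -71/18*5 + 31 = -355/18 + 31 = 203/18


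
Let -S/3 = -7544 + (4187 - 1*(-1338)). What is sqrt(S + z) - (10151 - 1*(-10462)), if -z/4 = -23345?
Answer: -20613 + sqrt(99437) ≈ -20298.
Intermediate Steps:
z = 93380 (z = -4*(-23345) = 93380)
S = 6057 (S = -3*(-7544 + (4187 - 1*(-1338))) = -3*(-7544 + (4187 + 1338)) = -3*(-7544 + 5525) = -3*(-2019) = 6057)
sqrt(S + z) - (10151 - 1*(-10462)) = sqrt(6057 + 93380) - (10151 - 1*(-10462)) = sqrt(99437) - (10151 + 10462) = sqrt(99437) - 1*20613 = sqrt(99437) - 20613 = -20613 + sqrt(99437)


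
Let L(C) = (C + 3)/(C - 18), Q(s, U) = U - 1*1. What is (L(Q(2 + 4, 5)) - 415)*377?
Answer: -313287/2 ≈ -1.5664e+5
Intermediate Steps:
Q(s, U) = -1 + U (Q(s, U) = U - 1 = -1 + U)
L(C) = (3 + C)/(-18 + C)
(L(Q(2 + 4, 5)) - 415)*377 = ((3 + (-1 + 5))/(-18 + (-1 + 5)) - 415)*377 = ((3 + 4)/(-18 + 4) - 415)*377 = (7/(-14) - 415)*377 = (-1/14*7 - 415)*377 = (-1/2 - 415)*377 = -831/2*377 = -313287/2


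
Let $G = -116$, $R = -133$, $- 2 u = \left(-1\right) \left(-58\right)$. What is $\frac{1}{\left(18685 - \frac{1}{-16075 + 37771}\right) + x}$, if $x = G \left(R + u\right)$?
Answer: $\frac{21696}{813100991} \approx 2.6683 \cdot 10^{-5}$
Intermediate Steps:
$u = -29$ ($u = - \frac{\left(-1\right) \left(-58\right)}{2} = \left(- \frac{1}{2}\right) 58 = -29$)
$x = 18792$ ($x = - 116 \left(-133 - 29\right) = \left(-116\right) \left(-162\right) = 18792$)
$\frac{1}{\left(18685 - \frac{1}{-16075 + 37771}\right) + x} = \frac{1}{\left(18685 - \frac{1}{-16075 + 37771}\right) + 18792} = \frac{1}{\left(18685 - \frac{1}{21696}\right) + 18792} = \frac{1}{\frac{405389759}{21696} + 18792} = \frac{1}{\frac{813100991}{21696}} = \frac{21696}{813100991}$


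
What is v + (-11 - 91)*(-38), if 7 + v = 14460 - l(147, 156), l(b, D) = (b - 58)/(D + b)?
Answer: 5553598/303 ≈ 18329.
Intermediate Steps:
l(b, D) = (-58 + b)/(D + b)
v = 4379170/303 (v = -7 + (14460 - (-58 + 147)/(156 + 147)) = -7 + (14460 - 89/303) = -7 + 4381291/303 = 4379170/303 ≈ 14453.)
v + (-11 - 91)*(-38) = 4379170/303 + (-11 - 91)*(-38) = 4379170/303 - 102*(-38) = 4379170/303 + 3876 = 5553598/303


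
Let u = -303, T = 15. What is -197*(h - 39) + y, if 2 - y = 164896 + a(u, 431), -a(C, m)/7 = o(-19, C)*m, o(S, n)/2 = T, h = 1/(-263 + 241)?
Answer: -1467225/22 ≈ -66692.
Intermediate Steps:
h = -1/22 (h = 1/(-22) = -1/22 ≈ -0.045455)
o(S, n) = 30 (o(S, n) = 2*15 = 30)
a(C, m) = -210*m
y = -74384 (y = 2 - (164896 - 210*431) = 2 - (164896 - 90510) = 2 - 1*74386 = 2 - 74386 = -74384)
-197*(h - 39) + y = -197*(-1/22 - 39) - 74384 = -197*(-859/22) - 74384 = 169223/22 - 74384 = -1467225/22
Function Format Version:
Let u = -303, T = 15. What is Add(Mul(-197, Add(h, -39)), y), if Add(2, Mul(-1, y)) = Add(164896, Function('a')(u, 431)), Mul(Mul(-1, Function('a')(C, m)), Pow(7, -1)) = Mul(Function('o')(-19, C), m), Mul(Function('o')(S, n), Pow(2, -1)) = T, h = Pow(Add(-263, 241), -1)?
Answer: Rational(-1467225, 22) ≈ -66692.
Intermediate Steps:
h = Rational(-1, 22) (h = Pow(-22, -1) = Rational(-1, 22) ≈ -0.045455)
Function('o')(S, n) = 30 (Function('o')(S, n) = Mul(2, 15) = 30)
Function('a')(C, m) = Mul(-210, m) (Function('a')(C, m) = Mul(-7, Mul(30, m)) = Mul(-210, m))
y = -74384 (y = Add(2, Mul(-1, Add(164896, Mul(-210, 431)))) = Add(2, Mul(-1, Add(164896, -90510))) = Add(2, Mul(-1, 74386)) = Add(2, -74386) = -74384)
Add(Mul(-197, Add(h, -39)), y) = Add(Mul(-197, Add(Rational(-1, 22), -39)), -74384) = Add(Mul(-197, Rational(-859, 22)), -74384) = Add(Rational(169223, 22), -74384) = Rational(-1467225, 22)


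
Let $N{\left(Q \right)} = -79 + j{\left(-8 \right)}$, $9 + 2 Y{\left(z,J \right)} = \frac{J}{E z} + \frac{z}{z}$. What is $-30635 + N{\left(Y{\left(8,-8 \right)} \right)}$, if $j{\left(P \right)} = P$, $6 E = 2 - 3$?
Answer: $-30722$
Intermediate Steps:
$E = - \frac{1}{6}$ ($E = \frac{2 - 3}{6} = \frac{1}{6} \left(-1\right) = - \frac{1}{6} \approx -0.16667$)
$Y{\left(z,J \right)} = -4 - \frac{3 J}{z}$ ($Y{\left(z,J \right)} = - \frac{9}{2} + \frac{\frac{J}{\left(- \frac{1}{6}\right) z} + \frac{z}{z}}{2} = - \frac{9}{2} + \frac{J \left(- \frac{6}{z}\right) + 1}{2} = - \frac{9}{2} + \frac{- \frac{6 J}{z} + 1}{2} = - \frac{9}{2} + \frac{1 - \frac{6 J}{z}}{2} = - \frac{9}{2} - \left(- \frac{1}{2} + \frac{3 J}{z}\right) = -4 - \frac{3 J}{z}$)
$N{\left(Q \right)} = -87$ ($N{\left(Q \right)} = -79 - 8 = -87$)
$-30635 + N{\left(Y{\left(8,-8 \right)} \right)} = -30635 - 87 = -30722$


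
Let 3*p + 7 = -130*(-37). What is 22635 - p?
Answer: 21034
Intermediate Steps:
p = 1601 (p = -7/3 + (-130*(-37))/3 = -7/3 + (⅓)*4810 = -7/3 + 4810/3 = 1601)
22635 - p = 22635 - 1*1601 = 22635 - 1601 = 21034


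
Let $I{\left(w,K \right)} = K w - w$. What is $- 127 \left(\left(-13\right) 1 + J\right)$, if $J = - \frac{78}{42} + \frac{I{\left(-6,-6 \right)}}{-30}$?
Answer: $\frac{72263}{35} \approx 2064.7$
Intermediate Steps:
$I{\left(w,K \right)} = - w + K w$
$J = - \frac{114}{35}$ ($J = - \frac{78}{42} + \frac{\left(-6\right) \left(-1 - 6\right)}{-30} = \left(-78\right) \frac{1}{42} + \left(-6\right) \left(-7\right) \left(- \frac{1}{30}\right) = - \frac{13}{7} + 42 \left(- \frac{1}{30}\right) = - \frac{13}{7} - \frac{7}{5} = - \frac{114}{35} \approx -3.2571$)
$- 127 \left(\left(-13\right) 1 + J\right) = - 127 \left(\left(-13\right) 1 - \frac{114}{35}\right) = - 127 \left(-13 - \frac{114}{35}\right) = \left(-127\right) \left(- \frac{569}{35}\right) = \frac{72263}{35}$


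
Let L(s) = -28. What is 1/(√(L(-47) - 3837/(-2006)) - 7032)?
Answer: -14106192/99194794475 - I*√104975986/99194794475 ≈ -0.00014221 - 1.0329e-7*I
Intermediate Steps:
1/(√(L(-47) - 3837/(-2006)) - 7032) = 1/(√(-28 - 3837/(-2006)) - 7032) = 1/(√(-28 - 3837*(-1/2006)) - 7032) = 1/(√(-28 + 3837/2006) - 7032) = 1/(√(-52331/2006) - 7032) = 1/(I*√104975986/2006 - 7032) = 1/(-7032 + I*√104975986/2006)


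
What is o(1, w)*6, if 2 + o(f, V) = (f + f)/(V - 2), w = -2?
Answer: -15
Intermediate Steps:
o(f, V) = -2 + 2*f/(-2 + V) (o(f, V) = -2 + (f + f)/(V - 2) = -2 + (2*f)/(-2 + V) = -2 + 2*f/(-2 + V))
o(1, w)*6 = (2*(2 + 1 - 1*(-2))/(-2 - 2))*6 = (2*(2 + 1 + 2)/(-4))*6 = (2*(-¼)*5)*6 = -5/2*6 = -15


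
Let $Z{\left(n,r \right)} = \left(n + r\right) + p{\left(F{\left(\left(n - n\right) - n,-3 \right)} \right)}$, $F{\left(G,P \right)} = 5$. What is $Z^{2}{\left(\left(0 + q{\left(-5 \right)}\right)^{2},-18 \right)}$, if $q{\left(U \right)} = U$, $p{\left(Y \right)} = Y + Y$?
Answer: $289$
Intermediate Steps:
$p{\left(Y \right)} = 2 Y$
$Z{\left(n,r \right)} = 10 + n + r$ ($Z{\left(n,r \right)} = \left(n + r\right) + 2 \cdot 5 = \left(n + r\right) + 10 = 10 + n + r$)
$Z^{2}{\left(\left(0 + q{\left(-5 \right)}\right)^{2},-18 \right)} = \left(10 + \left(0 - 5\right)^{2} - 18\right)^{2} = \left(10 + \left(-5\right)^{2} - 18\right)^{2} = \left(10 + 25 - 18\right)^{2} = 17^{2} = 289$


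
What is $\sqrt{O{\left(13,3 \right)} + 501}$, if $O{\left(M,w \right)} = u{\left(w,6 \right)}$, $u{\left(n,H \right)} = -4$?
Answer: $\sqrt{497} \approx 22.293$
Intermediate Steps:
$O{\left(M,w \right)} = -4$
$\sqrt{O{\left(13,3 \right)} + 501} = \sqrt{-4 + 501} = \sqrt{497}$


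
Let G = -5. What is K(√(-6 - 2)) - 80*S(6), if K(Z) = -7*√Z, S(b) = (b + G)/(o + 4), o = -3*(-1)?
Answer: -80/7 - 7*(-1)^(¼)*2^(¾) ≈ -19.753 - 8.3244*I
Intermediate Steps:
o = 3
S(b) = -5/7 + b/7 (S(b) = (b - 5)/(3 + 4) = (-5 + b)/7 = (-5 + b)*(⅐) = -5/7 + b/7)
K(√(-6 - 2)) - 80*S(6) = -7*(-6 - 2)^(¼) - 80*(-5/7 + (⅐)*6) = -7*(-1)^(¼)*2^(¾) - 80*(-5/7 + 6/7) = -7*2^(¾)*√I - 80*⅐ = -7*2^(¾)*√I - 80/7 = -80/7 - 7*2^(¾)*√I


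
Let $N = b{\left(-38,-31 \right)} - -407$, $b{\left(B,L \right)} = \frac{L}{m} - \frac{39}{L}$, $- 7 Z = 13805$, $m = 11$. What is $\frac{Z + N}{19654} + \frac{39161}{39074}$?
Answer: $\frac{120791226607}{130937247518} \approx 0.92251$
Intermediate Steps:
$Z = - \frac{13805}{7}$ ($Z = \left(- \frac{1}{7}\right) 13805 = - \frac{13805}{7} \approx -1972.1$)
$b{\left(B,L \right)} = - \frac{39}{L} + \frac{L}{11}$ ($b{\left(B,L \right)} = \frac{L}{11} - \frac{39}{L} = - \frac{39}{L} + \frac{L}{11}$)
$N = \frac{138255}{341}$ ($N = \left(- \frac{39}{-31} + \frac{1}{11} \left(-31\right)\right) - -407 = \left(\left(-39\right) \left(- \frac{1}{31}\right) - \frac{31}{11}\right) + 407 = \left(\frac{39}{31} - \frac{31}{11}\right) + 407 = - \frac{532}{341} + 407 = \frac{138255}{341} \approx 405.44$)
$\frac{Z + N}{19654} + \frac{39161}{39074} = \frac{- \frac{13805}{7} + \frac{138255}{341}}{19654} + \frac{39161}{39074} = \left(- \frac{3739720}{2387}\right) \frac{1}{19654} + 39161 \cdot \frac{1}{39074} = - \frac{1869860}{23457049} + \frac{39161}{39074} = \frac{120791226607}{130937247518}$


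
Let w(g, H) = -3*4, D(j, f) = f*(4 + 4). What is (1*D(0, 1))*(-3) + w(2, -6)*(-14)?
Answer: 144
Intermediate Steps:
D(j, f) = 8*f (D(j, f) = f*8 = 8*f)
w(g, H) = -12
(1*D(0, 1))*(-3) + w(2, -6)*(-14) = (1*(8*1))*(-3) - 12*(-14) = (1*8)*(-3) + 168 = 8*(-3) + 168 = -24 + 168 = 144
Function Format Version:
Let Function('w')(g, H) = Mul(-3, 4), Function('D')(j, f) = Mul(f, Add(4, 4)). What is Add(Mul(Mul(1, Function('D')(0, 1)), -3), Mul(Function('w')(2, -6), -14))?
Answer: 144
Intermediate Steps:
Function('D')(j, f) = Mul(8, f) (Function('D')(j, f) = Mul(f, 8) = Mul(8, f))
Function('w')(g, H) = -12
Add(Mul(Mul(1, Function('D')(0, 1)), -3), Mul(Function('w')(2, -6), -14)) = Add(Mul(Mul(1, Mul(8, 1)), -3), Mul(-12, -14)) = Add(Mul(Mul(1, 8), -3), 168) = Add(Mul(8, -3), 168) = Add(-24, 168) = 144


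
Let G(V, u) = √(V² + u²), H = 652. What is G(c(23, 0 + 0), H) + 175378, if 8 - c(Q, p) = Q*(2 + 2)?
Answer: 175378 + 4*√27010 ≈ 1.7604e+5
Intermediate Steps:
c(Q, p) = 8 - 4*Q (c(Q, p) = 8 - Q*(2 + 2) = 8 - Q*4 = 8 - 4*Q)
G(c(23, 0 + 0), H) + 175378 = √((8 - 4*23)² + 652²) + 175378 = √((8 - 92)² + 425104) + 175378 = √((-84)² + 425104) + 175378 = √(7056 + 425104) + 175378 = √432160 + 175378 = 4*√27010 + 175378 = 175378 + 4*√27010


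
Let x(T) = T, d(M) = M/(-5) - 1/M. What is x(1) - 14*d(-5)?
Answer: -79/5 ≈ -15.800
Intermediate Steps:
d(M) = -1/M - M/5 (d(M) = M*(-⅕) - 1/M = -M/5 - 1/M = -1/M - M/5)
x(1) - 14*d(-5) = 1 - 14*(-1/(-5) - ⅕*(-5)) = 1 - 14*(-1*(-⅕) + 1) = 1 - 14*(⅕ + 1) = 1 - 14*6/5 = 1 - 84/5 = -79/5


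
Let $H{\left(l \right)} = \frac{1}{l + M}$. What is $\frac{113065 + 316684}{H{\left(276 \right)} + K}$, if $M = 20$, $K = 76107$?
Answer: $\frac{127205704}{22527673} \approx 5.6466$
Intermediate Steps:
$H{\left(l \right)} = \frac{1}{20 + l}$ ($H{\left(l \right)} = \frac{1}{l + 20} = \frac{1}{20 + l}$)
$\frac{113065 + 316684}{H{\left(276 \right)} + K} = \frac{113065 + 316684}{\frac{1}{20 + 276} + 76107} = \frac{429749}{\frac{1}{296} + 76107} = \frac{429749}{\frac{22527673}{296}} = 429749 \cdot \frac{296}{22527673} = \frac{127205704}{22527673}$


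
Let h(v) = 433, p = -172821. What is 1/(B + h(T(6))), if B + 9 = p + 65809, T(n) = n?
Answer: -1/106588 ≈ -9.3819e-6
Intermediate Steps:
B = -107021 (B = -9 + (-172821 + 65809) = -9 - 107012 = -107021)
1/(B + h(T(6))) = 1/(-107021 + 433) = 1/(-106588) = -1/106588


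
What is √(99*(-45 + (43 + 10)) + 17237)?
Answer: 11*√149 ≈ 134.27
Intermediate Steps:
√(99*(-45 + (43 + 10)) + 17237) = √(99*(-45 + 53) + 17237) = √(99*8 + 17237) = √(792 + 17237) = √18029 = 11*√149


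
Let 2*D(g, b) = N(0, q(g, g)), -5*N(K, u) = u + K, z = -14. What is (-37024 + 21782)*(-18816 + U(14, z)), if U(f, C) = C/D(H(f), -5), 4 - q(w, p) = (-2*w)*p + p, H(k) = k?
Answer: 54776486212/191 ≈ 2.8679e+8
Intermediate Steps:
q(w, p) = 4 - p + 2*p*w (q(w, p) = 4 - ((-2*w)*p + p) = 4 - (-2*p*w + p) = 4 - (p - 2*p*w) = 4 + (-p + 2*p*w) = 4 - p + 2*p*w)
N(K, u) = -K/5 - u/5 (N(K, u) = -(u + K)/5 = -(K + u)/5 = -K/5 - u/5)
D(g, b) = -2/5 - g**2/5 + g/10 (D(g, b) = (-1/5*0 - (4 - g + 2*g*g)/5)/2 = (0 - (4 - g + 2*g**2)/5)/2 = (0 + (-4/5 - 2*g**2/5 + g/5))/2 = (-4/5 - 2*g**2/5 + g/5)/2 = -2/5 - g**2/5 + g/10)
U(f, C) = C/(-2/5 - f**2/5 + f/10)
(-37024 + 21782)*(-18816 + U(14, z)) = (-37024 + 21782)*(-18816 - 10*(-14)/(4 - 1*14 + 2*14**2)) = -15242*(-18816 - 10*(-14)/(4 - 14 + 2*196)) = -15242*(-18816 - 10*(-14)/(4 - 14 + 392)) = -15242*(-18816 - 10*(-14)/382) = -15242*(-18816 - 10*(-14)*1/382) = -15242*(-18816 + 70/191) = -15242*(-3593786/191) = 54776486212/191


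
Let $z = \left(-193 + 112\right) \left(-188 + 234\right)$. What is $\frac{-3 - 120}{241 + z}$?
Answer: $\frac{3}{85} \approx 0.035294$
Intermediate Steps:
$z = -3726$ ($z = \left(-81\right) 46 = -3726$)
$\frac{-3 - 120}{241 + z} = \frac{-3 - 120}{241 - 3726} = - \frac{123}{-3485} = \left(-123\right) \left(- \frac{1}{3485}\right) = \frac{3}{85}$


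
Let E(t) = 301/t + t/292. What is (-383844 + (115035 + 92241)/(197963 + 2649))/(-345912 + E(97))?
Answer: 545261820689412/491374729020611 ≈ 1.1097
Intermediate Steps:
E(t) = 301/t + t/292 (E(t) = 301/t + t*(1/292) = 301/t + t/292)
(-383844 + (115035 + 92241)/(197963 + 2649))/(-345912 + E(97)) = (-383844 + (115035 + 92241)/(197963 + 2649))/(-345912 + (301/97 + (1/292)*97)) = (-383844 + 207276/200612)/(-345912 + (301*(1/97) + 97/292)) = (-383844 + 207276*(1/200612))/(-345912 + (301/97 + 97/292)) = (-383844 + 51819/50153)/(-345912 + 97301/28324) = -19250876313/(50153*(-9797514187/28324)) = -19250876313/50153*(-28324/9797514187) = 545261820689412/491374729020611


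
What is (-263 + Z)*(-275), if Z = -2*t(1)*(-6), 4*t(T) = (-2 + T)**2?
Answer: 71500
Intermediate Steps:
t(T) = (-2 + T)**2/4
Z = 3 (Z = -(-2 + 1)**2/2*(-6) = -(-1)**2/2*(-6) = -1/2*(-6) = 3)
(-263 + Z)*(-275) = (-263 + 3)*(-275) = -260*(-275) = 71500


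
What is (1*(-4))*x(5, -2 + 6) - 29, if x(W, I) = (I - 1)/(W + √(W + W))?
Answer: -33 + 4*√10/5 ≈ -30.470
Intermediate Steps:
x(W, I) = (-1 + I)/(W + √2*√W) (x(W, I) = (-1 + I)/(W + √(2*W)) = (-1 + I)/(W + √2*√W))
(1*(-4))*x(5, -2 + 6) - 29 = (1*(-4))*((-1 + (-2 + 6))/(5 + √2*√5)) - 29 = -4*(-1 + 4)/(5 + √10) - 29 = -4*3/(5 + √10) - 29 = -12/(5 + √10) - 29 = -29 - 12/(5 + √10)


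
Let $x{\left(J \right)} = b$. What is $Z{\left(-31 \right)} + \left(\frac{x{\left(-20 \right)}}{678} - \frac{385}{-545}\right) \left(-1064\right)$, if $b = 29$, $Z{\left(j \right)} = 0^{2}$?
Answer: $- \frac{29455244}{36951} \approx -797.14$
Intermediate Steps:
$Z{\left(j \right)} = 0$
$x{\left(J \right)} = 29$
$Z{\left(-31 \right)} + \left(\frac{x{\left(-20 \right)}}{678} - \frac{385}{-545}\right) \left(-1064\right) = 0 + \left(\frac{29}{678} - \frac{385}{-545}\right) \left(-1064\right) = 0 + \left(29 \cdot \frac{1}{678} - - \frac{77}{109}\right) \left(-1064\right) = 0 + \left(\frac{29}{678} + \frac{77}{109}\right) \left(-1064\right) = 0 + \frac{55367}{73902} \left(-1064\right) = 0 - \frac{29455244}{36951} = - \frac{29455244}{36951}$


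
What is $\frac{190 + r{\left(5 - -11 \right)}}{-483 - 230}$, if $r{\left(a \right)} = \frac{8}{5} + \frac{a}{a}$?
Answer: $- \frac{963}{3565} \approx -0.27013$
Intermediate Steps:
$r{\left(a \right)} = \frac{13}{5}$ ($r{\left(a \right)} = 8 \cdot \frac{1}{5} + 1 = \frac{8}{5} + 1 = \frac{13}{5}$)
$\frac{190 + r{\left(5 - -11 \right)}}{-483 - 230} = \frac{190 + \frac{13}{5}}{-483 - 230} = \frac{963}{5 \left(-713\right)} = \frac{963}{5} \left(- \frac{1}{713}\right) = - \frac{963}{3565}$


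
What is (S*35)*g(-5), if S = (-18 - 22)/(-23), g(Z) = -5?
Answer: -7000/23 ≈ -304.35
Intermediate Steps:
S = 40/23 (S = -40*(-1/23) = 40/23 ≈ 1.7391)
(S*35)*g(-5) = ((40/23)*35)*(-5) = (1400/23)*(-5) = -7000/23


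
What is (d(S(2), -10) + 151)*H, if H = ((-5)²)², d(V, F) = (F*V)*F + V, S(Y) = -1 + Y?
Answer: 157500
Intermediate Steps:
d(V, F) = V + V*F² (d(V, F) = V*F² + V = V + V*F²)
H = 625 (H = 25² = 625)
(d(S(2), -10) + 151)*H = ((-1 + 2)*(1 + (-10)²) + 151)*625 = (1*(1 + 100) + 151)*625 = (1*101 + 151)*625 = (101 + 151)*625 = 252*625 = 157500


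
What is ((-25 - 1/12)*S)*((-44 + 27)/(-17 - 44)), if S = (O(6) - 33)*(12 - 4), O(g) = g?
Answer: 92106/61 ≈ 1509.9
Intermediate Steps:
S = -216 (S = (6 - 33)*(12 - 4) = -27*8 = -216)
((-25 - 1/12)*S)*((-44 + 27)/(-17 - 44)) = ((-25 - 1/12)*(-216))*((-44 + 27)/(-17 - 44)) = ((-25 - 1*1/12)*(-216))*(-17/(-61)) = ((-25 - 1/12)*(-216))*(-17*(-1/61)) = -301/12*(-216)*(17/61) = 5418*(17/61) = 92106/61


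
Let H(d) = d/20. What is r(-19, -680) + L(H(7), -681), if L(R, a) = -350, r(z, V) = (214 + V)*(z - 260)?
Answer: 129664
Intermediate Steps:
r(z, V) = (-260 + z)*(214 + V) (r(z, V) = (214 + V)*(-260 + z) = (-260 + z)*(214 + V))
H(d) = d/20 (H(d) = d*(1/20) = d/20)
r(-19, -680) + L(H(7), -681) = (-55640 - 260*(-680) + 214*(-19) - 680*(-19)) - 350 = (-55640 + 176800 - 4066 + 12920) - 350 = 130014 - 350 = 129664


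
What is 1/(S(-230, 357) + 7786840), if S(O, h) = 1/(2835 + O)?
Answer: 2605/20284718201 ≈ 1.2842e-7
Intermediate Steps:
1/(S(-230, 357) + 7786840) = 1/(1/(2835 - 230) + 7786840) = 1/(1/2605 + 7786840) = 1/(20284718201/2605) = 2605/20284718201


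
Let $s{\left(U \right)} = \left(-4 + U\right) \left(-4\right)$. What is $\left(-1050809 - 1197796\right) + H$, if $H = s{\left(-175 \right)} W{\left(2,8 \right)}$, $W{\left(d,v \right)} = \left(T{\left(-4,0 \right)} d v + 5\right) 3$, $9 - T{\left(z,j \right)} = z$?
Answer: $-1791081$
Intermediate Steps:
$T{\left(z,j \right)} = 9 - z$
$s{\left(U \right)} = 16 - 4 U$
$W{\left(d,v \right)} = 15 + 39 d v$ ($W{\left(d,v \right)} = \left(\left(9 - -4\right) d v + 5\right) 3 = \left(\left(9 + 4\right) d v + 5\right) 3 = \left(13 d v + 5\right) 3 = \left(5 + 13 d v\right) 3 = 15 + 39 d v$)
$H = 457524$ ($H = \left(16 - -700\right) \left(15 + 39 \cdot 2 \cdot 8\right) = \left(16 + 700\right) \left(15 + 624\right) = 716 \cdot 639 = 457524$)
$\left(-1050809 - 1197796\right) + H = \left(-1050809 - 1197796\right) + 457524 = -2248605 + 457524 = -1791081$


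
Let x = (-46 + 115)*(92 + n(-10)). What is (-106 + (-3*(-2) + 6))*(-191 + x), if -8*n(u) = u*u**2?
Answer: -1389508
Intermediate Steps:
n(u) = -u**3/8 (n(u) = -u*u**2/8 = -u**3/8)
x = 14973 (x = (-46 + 115)*(92 - 1/8*(-10)**3) = 69*(92 - 1/8*(-1000)) = 69*(92 + 125) = 69*217 = 14973)
(-106 + (-3*(-2) + 6))*(-191 + x) = (-106 + (-3*(-2) + 6))*(-191 + 14973) = (-106 + (6 + 6))*14782 = (-106 + 12)*14782 = -94*14782 = -1389508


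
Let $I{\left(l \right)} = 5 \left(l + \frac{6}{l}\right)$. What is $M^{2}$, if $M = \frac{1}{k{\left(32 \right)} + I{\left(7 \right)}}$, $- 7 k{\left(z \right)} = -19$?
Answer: $\frac{1}{1764} \approx 0.00056689$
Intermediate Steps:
$k{\left(z \right)} = \frac{19}{7}$ ($k{\left(z \right)} = \left(- \frac{1}{7}\right) \left(-19\right) = \frac{19}{7}$)
$I{\left(l \right)} = 5 l + \frac{30}{l}$
$M = \frac{1}{42}$ ($M = \frac{1}{\frac{19}{7} + \left(5 \cdot 7 + \frac{30}{7}\right)} = \frac{1}{\frac{19}{7} + \left(35 + 30 \cdot \frac{1}{7}\right)} = \frac{1}{\frac{19}{7} + \left(35 + \frac{30}{7}\right)} = \frac{1}{\frac{19}{7} + \frac{275}{7}} = \frac{1}{42} \approx 0.02381$)
$M^{2} = \left(\frac{1}{42}\right)^{2} = \frac{1}{1764}$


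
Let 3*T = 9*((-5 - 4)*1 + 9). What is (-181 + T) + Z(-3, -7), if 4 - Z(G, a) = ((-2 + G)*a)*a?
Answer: 68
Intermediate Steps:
Z(G, a) = 4 - a**2*(-2 + G) (Z(G, a) = 4 - (-2 + G)*a*a = 4 - a*(-2 + G)*a = 4 - a**2*(-2 + G))
T = 0 (T = (9*((-5 - 4)*1 + 9))/3 = (9*(-9*1 + 9))/3 = (9*(-9 + 9))/3 = (9*0)/3 = (1/3)*0 = 0)
(-181 + T) + Z(-3, -7) = (-181 + 0) + (4 + 2*(-7)**2 - 1*(-3)*(-7)**2) = -181 + (4 + 2*49 - 1*(-3)*49) = -181 + (4 + 98 + 147) = -181 + 249 = 68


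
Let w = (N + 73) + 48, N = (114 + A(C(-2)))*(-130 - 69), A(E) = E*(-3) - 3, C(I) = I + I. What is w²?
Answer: 593214736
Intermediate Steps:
C(I) = 2*I
A(E) = -3 - 3*E (A(E) = -3*E - 3 = -3 - 3*E)
N = -24477 (N = (114 + (-3 - 6*(-2)))*(-130 - 69) = (114 + (-3 - 3*(-4)))*(-199) = (114 + (-3 + 12))*(-199) = (114 + 9)*(-199) = 123*(-199) = -24477)
w = -24356 (w = (-24477 + 73) + 48 = -24404 + 48 = -24356)
w² = (-24356)² = 593214736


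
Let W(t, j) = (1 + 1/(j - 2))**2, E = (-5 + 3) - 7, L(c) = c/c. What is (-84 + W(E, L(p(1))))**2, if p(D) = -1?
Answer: 7056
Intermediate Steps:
L(c) = 1
E = -9 (E = -2 - 7 = -9)
W(t, j) = (1 + 1/(-2 + j))**2
(-84 + W(E, L(p(1))))**2 = (-84 + (-1 + 1)**2/(-2 + 1)**2)**2 = (-84 + 0**2/(-1)**2)**2 = (-84 + 0*1)**2 = (-84 + 0)**2 = (-84)**2 = 7056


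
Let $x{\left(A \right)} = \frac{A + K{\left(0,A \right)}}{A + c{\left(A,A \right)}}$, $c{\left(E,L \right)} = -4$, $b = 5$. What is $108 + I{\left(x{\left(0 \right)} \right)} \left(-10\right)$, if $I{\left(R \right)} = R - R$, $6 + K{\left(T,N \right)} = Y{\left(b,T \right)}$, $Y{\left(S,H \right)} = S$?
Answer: $108$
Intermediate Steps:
$K{\left(T,N \right)} = -1$ ($K{\left(T,N \right)} = -6 + 5 = -1$)
$x{\left(A \right)} = \frac{-1 + A}{-4 + A}$ ($x{\left(A \right)} = \frac{A - 1}{A - 4} = \frac{-1 + A}{-4 + A}$)
$I{\left(R \right)} = 0$
$108 + I{\left(x{\left(0 \right)} \right)} \left(-10\right) = 108 + 0 \left(-10\right) = 108 + 0 = 108$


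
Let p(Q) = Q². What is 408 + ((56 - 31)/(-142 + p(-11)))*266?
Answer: 274/3 ≈ 91.333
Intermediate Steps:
408 + ((56 - 31)/(-142 + p(-11)))*266 = 408 + ((56 - 31)/(-142 + (-11)²))*266 = 408 + (25/(-142 + 121))*266 = 408 + (25/(-21))*266 = 408 + (25*(-1/21))*266 = 408 - 25/21*266 = 408 - 950/3 = 274/3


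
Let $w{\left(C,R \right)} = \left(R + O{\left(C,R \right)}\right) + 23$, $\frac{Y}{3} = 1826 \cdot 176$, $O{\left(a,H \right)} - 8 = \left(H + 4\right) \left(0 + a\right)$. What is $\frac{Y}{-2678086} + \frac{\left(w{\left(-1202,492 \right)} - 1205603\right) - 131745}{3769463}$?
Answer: $- \frac{4405515294363}{5047473043909} \approx -0.87282$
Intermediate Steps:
$O{\left(a,H \right)} = 8 + a \left(4 + H\right)$ ($O{\left(a,H \right)} = 8 + \left(H + 4\right) \left(0 + a\right) = 8 + \left(4 + H\right) a = 8 + a \left(4 + H\right)$)
$Y = 964128$ ($Y = 3 \cdot 1826 \cdot 176 = 3 \cdot 321376 = 964128$)
$w{\left(C,R \right)} = 31 + R + 4 C + C R$ ($w{\left(C,R \right)} = \left(R + \left(8 + 4 C + R C\right)\right) + 23 = \left(R + \left(8 + 4 C + C R\right)\right) + 23 = \left(8 + R + 4 C + C R\right) + 23 = 31 + R + 4 C + C R$)
$\frac{Y}{-2678086} + \frac{\left(w{\left(-1202,492 \right)} - 1205603\right) - 131745}{3769463} = \frac{964128}{-2678086} + \frac{\left(\left(31 + 492 + 4 \left(-1202\right) - 591384\right) - 1205603\right) - 131745}{3769463} = 964128 \left(- \frac{1}{2678086}\right) + \left(\left(\left(31 + 492 - 4808 - 591384\right) - 1205603\right) - 131745\right) \frac{1}{3769463} = - \frac{482064}{1339043} + \left(\left(-595669 - 1205603\right) - 131745\right) \frac{1}{3769463} = - \frac{482064}{1339043} + \left(-1801272 - 131745\right) \frac{1}{3769463} = - \frac{482064}{1339043} - \frac{1933017}{3769463} = - \frac{4405515294363}{5047473043909}$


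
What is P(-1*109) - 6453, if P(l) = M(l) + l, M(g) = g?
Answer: -6671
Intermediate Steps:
P(l) = 2*l (P(l) = l + l = 2*l)
P(-1*109) - 6453 = 2*(-1*109) - 6453 = 2*(-109) - 6453 = -218 - 6453 = -6671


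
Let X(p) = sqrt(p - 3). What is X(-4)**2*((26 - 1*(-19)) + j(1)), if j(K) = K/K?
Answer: -322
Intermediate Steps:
X(p) = sqrt(-3 + p)
j(K) = 1
X(-4)**2*((26 - 1*(-19)) + j(1)) = (sqrt(-3 - 4))**2*((26 - 1*(-19)) + 1) = (sqrt(-7))**2*((26 + 19) + 1) = (I*sqrt(7))**2*(45 + 1) = -7*46 = -322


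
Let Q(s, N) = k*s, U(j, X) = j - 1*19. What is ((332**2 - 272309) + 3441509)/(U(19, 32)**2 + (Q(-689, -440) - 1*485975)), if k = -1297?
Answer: 1639712/203829 ≈ 8.0445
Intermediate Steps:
U(j, X) = -19 + j (U(j, X) = j - 19 = -19 + j)
Q(s, N) = -1297*s
((332**2 - 272309) + 3441509)/(U(19, 32)**2 + (Q(-689, -440) - 1*485975)) = ((332**2 - 272309) + 3441509)/((-19 + 19)**2 + (-1297*(-689) - 1*485975)) = ((110224 - 272309) + 3441509)/(0**2 + (893633 - 485975)) = (-162085 + 3441509)/(0 + 407658) = 3279424/407658 = 3279424*(1/407658) = 1639712/203829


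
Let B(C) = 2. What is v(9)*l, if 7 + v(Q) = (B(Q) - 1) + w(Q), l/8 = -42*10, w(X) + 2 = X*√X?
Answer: -63840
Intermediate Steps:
w(X) = -2 + X^(3/2) (w(X) = -2 + X*√X = -2 + X^(3/2))
l = -3360 (l = 8*(-42*10) = 8*(-420) = -3360)
v(Q) = -8 + Q^(3/2) (v(Q) = -7 + ((2 - 1) + (-2 + Q^(3/2))) = -7 + (1 + (-2 + Q^(3/2))) = -7 + (-1 + Q^(3/2)) = -8 + Q^(3/2))
v(9)*l = (-8 + 9^(3/2))*(-3360) = (-8 + 27)*(-3360) = 19*(-3360) = -63840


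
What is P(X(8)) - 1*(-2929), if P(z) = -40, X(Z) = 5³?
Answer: 2889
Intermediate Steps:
X(Z) = 125
P(X(8)) - 1*(-2929) = -40 - 1*(-2929) = -40 + 2929 = 2889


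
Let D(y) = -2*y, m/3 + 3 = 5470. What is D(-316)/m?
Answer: 632/16401 ≈ 0.038534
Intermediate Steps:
m = 16401 (m = -9 + 3*5470 = -9 + 16410 = 16401)
D(-316)/m = -2*(-316)/16401 = 632*(1/16401) = 632/16401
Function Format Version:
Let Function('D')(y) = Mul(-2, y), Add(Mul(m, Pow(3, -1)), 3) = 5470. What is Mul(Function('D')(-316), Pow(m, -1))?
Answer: Rational(632, 16401) ≈ 0.038534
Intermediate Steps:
m = 16401 (m = Add(-9, Mul(3, 5470)) = Add(-9, 16410) = 16401)
Mul(Function('D')(-316), Pow(m, -1)) = Mul(Mul(-2, -316), Pow(16401, -1)) = Mul(632, Rational(1, 16401)) = Rational(632, 16401)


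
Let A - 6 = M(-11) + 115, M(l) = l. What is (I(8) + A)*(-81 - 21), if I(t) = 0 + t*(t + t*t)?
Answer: -69972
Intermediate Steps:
A = 110 (A = 6 + (-11 + 115) = 6 + 104 = 110)
I(t) = t*(t + t²) (I(t) = 0 + t*(t + t²) = t*(t + t²))
(I(8) + A)*(-81 - 21) = (8²*(1 + 8) + 110)*(-81 - 21) = (64*9 + 110)*(-102) = (576 + 110)*(-102) = 686*(-102) = -69972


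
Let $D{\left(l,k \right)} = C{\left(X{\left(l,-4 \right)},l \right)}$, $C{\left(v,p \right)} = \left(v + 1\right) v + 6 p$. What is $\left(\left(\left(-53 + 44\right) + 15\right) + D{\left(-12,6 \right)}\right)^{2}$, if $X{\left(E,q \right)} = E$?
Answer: $4356$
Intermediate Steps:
$C{\left(v,p \right)} = 6 p + v \left(1 + v\right)$ ($C{\left(v,p \right)} = \left(1 + v\right) v + 6 p = v \left(1 + v\right) + 6 p = 6 p + v \left(1 + v\right)$)
$D{\left(l,k \right)} = l^{2} + 7 l$ ($D{\left(l,k \right)} = l + l^{2} + 6 l = l^{2} + 7 l$)
$\left(\left(\left(-53 + 44\right) + 15\right) + D{\left(-12,6 \right)}\right)^{2} = \left(\left(\left(-53 + 44\right) + 15\right) - 12 \left(7 - 12\right)\right)^{2} = \left(\left(-9 + 15\right) - -60\right)^{2} = \left(6 + 60\right)^{2} = 66^{2} = 4356$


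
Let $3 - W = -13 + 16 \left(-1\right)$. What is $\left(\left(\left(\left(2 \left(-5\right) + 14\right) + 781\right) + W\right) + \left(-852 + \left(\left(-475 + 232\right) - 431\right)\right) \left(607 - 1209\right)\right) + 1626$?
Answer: $921095$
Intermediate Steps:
$W = 32$ ($W = 3 - \left(-13 + 16 \left(-1\right)\right) = 3 - \left(-13 - 16\right) = 3 - -29 = 3 + 29 = 32$)
$\left(\left(\left(\left(2 \left(-5\right) + 14\right) + 781\right) + W\right) + \left(-852 + \left(\left(-475 + 232\right) - 431\right)\right) \left(607 - 1209\right)\right) + 1626 = \left(\left(\left(\left(2 \left(-5\right) + 14\right) + 781\right) + 32\right) + \left(-852 + \left(\left(-475 + 232\right) - 431\right)\right) \left(607 - 1209\right)\right) + 1626 = \left(\left(\left(\left(-10 + 14\right) + 781\right) + 32\right) + \left(-852 - 674\right) \left(-602\right)\right) + 1626 = \left(\left(\left(4 + 781\right) + 32\right) + \left(-852 - 674\right) \left(-602\right)\right) + 1626 = \left(\left(785 + 32\right) - -918652\right) + 1626 = \left(817 + 918652\right) + 1626 = 919469 + 1626 = 921095$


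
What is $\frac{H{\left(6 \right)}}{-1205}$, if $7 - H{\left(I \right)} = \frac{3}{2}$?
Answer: $- \frac{11}{2410} \approx -0.0045643$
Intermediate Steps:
$H{\left(I \right)} = \frac{11}{2}$ ($H{\left(I \right)} = 7 - \frac{3}{2} = \frac{11}{2}$)
$\frac{H{\left(6 \right)}}{-1205} = \frac{1}{-1205} \cdot \frac{11}{2} = \left(- \frac{1}{1205}\right) \frac{11}{2} = - \frac{11}{2410}$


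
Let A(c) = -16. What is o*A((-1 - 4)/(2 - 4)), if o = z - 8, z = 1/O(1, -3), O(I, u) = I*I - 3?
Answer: 136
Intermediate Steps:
O(I, u) = -3 + I**2 (O(I, u) = I**2 - 3 = -3 + I**2)
z = -1/2 (z = 1/(-3 + 1**2) = 1/(-3 + 1) = 1/(-2) = -1/2 ≈ -0.50000)
o = -17/2 (o = -1/2 - 8 = -17/2 ≈ -8.5000)
o*A((-1 - 4)/(2 - 4)) = -17/2*(-16) = 136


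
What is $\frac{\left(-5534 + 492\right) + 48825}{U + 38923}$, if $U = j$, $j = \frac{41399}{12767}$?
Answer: $\frac{558977561}{496971340} \approx 1.1248$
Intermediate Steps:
$j = \frac{41399}{12767}$ ($j = 41399 \cdot \frac{1}{12767} = \frac{41399}{12767} \approx 3.2427$)
$U = \frac{41399}{12767} \approx 3.2427$
$\frac{\left(-5534 + 492\right) + 48825}{U + 38923} = \frac{\left(-5534 + 492\right) + 48825}{\frac{41399}{12767} + 38923} = \frac{-5042 + 48825}{\frac{496971340}{12767}} = 43783 \cdot \frac{12767}{496971340} = \frac{558977561}{496971340}$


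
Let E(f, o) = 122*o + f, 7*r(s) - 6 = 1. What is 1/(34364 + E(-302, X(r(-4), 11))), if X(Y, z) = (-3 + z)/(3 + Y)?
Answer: 1/34306 ≈ 2.9149e-5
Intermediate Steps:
r(s) = 1 (r(s) = 6/7 + (⅐)*1 = 6/7 + ⅐ = 1)
X(Y, z) = (-3 + z)/(3 + Y)
E(f, o) = f + 122*o
1/(34364 + E(-302, X(r(-4), 11))) = 1/(34364 + (-302 + 122*((-3 + 11)/(3 + 1)))) = 1/(34364 + (-302 + 122*(8/4))) = 1/(34364 + (-302 + 122*((¼)*8))) = 1/(34364 + (-302 + 122*2)) = 1/(34364 + (-302 + 244)) = 1/(34364 - 58) = 1/34306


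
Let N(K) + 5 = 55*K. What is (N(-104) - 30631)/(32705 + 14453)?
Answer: -18178/23579 ≈ -0.77094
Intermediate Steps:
N(K) = -5 + 55*K
(N(-104) - 30631)/(32705 + 14453) = ((-5 + 55*(-104)) - 30631)/(32705 + 14453) = ((-5 - 5720) - 30631)/47158 = (-5725 - 30631)*(1/47158) = -36356*1/47158 = -18178/23579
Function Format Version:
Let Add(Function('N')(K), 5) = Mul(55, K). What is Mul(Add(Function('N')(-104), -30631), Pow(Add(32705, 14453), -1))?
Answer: Rational(-18178, 23579) ≈ -0.77094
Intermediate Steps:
Function('N')(K) = Add(-5, Mul(55, K))
Mul(Add(Function('N')(-104), -30631), Pow(Add(32705, 14453), -1)) = Mul(Add(Add(-5, Mul(55, -104)), -30631), Pow(Add(32705, 14453), -1)) = Mul(Add(Add(-5, -5720), -30631), Pow(47158, -1)) = Mul(Add(-5725, -30631), Rational(1, 47158)) = Mul(-36356, Rational(1, 47158)) = Rational(-18178, 23579)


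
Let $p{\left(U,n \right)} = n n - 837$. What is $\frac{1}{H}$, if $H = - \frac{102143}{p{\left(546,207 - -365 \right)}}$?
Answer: $- \frac{14189}{4441} \approx -3.195$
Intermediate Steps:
$p{\left(U,n \right)} = -837 + n^{2}$ ($p{\left(U,n \right)} = n^{2} - 837 = -837 + n^{2}$)
$H = - \frac{4441}{14189}$ ($H = - \frac{102143}{-837 + \left(207 - -365\right)^{2}} = - \frac{102143}{-837 + \left(207 + 365\right)^{2}} = - \frac{102143}{-837 + 572^{2}} = - \frac{102143}{-837 + 327184} = - \frac{102143}{326347} = \left(-102143\right) \frac{1}{326347} = - \frac{4441}{14189} \approx -0.31299$)
$\frac{1}{H} = \frac{1}{- \frac{4441}{14189}} = - \frac{14189}{4441}$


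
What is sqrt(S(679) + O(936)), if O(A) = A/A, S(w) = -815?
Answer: I*sqrt(814) ≈ 28.531*I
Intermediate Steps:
O(A) = 1
sqrt(S(679) + O(936)) = sqrt(-815 + 1) = sqrt(-814) = I*sqrt(814)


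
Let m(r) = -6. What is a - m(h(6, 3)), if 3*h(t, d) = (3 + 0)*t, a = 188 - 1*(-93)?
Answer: 287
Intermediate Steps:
a = 281 (a = 188 + 93 = 281)
h(t, d) = t (h(t, d) = ((3 + 0)*t)/3 = (3*t)/3 = t)
a - m(h(6, 3)) = 281 - 1*(-6) = 281 + 6 = 287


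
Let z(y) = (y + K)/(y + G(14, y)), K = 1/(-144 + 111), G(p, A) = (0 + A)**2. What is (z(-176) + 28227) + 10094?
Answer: 38949458591/1016400 ≈ 38321.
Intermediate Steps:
G(p, A) = A**2
K = -1/33 (K = 1/(-33) = -1/33 ≈ -0.030303)
z(y) = (-1/33 + y)/(y + y**2) (z(y) = (y - 1/33)/(y + y**2) = (-1/33 + y)/(y + y**2))
(z(-176) + 28227) + 10094 = ((-1/33 - 176)/((-176)*(1 - 176)) + 28227) + 10094 = (-1/176*(-5809/33)/(-175) + 28227) + 10094 = (-1/176*(-1/175)*(-5809/33) + 28227) + 10094 = (-5809/1016400 + 28227) + 10094 = 28689916991/1016400 + 10094 = 38949458591/1016400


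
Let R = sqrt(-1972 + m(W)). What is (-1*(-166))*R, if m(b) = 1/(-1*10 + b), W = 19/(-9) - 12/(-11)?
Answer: 166*I*sqrt(2347342141)/1091 ≈ 7371.8*I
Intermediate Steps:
W = -101/99 (W = 19*(-1/9) - 12*(-1/11) = -19/9 + 12/11 = -101/99 ≈ -1.0202)
m(b) = 1/(-10 + b)
R = I*sqrt(2347342141)/1091 (R = sqrt(-1972 + 1/(-10 - 101/99)) = sqrt(-1972 + 1/(-1091/99)) = sqrt(-1972 - 99/1091) = sqrt(-2151551/1091) = I*sqrt(2347342141)/1091 ≈ 44.408*I)
(-1*(-166))*R = (-1*(-166))*(I*sqrt(2347342141)/1091) = 166*(I*sqrt(2347342141)/1091) = 166*I*sqrt(2347342141)/1091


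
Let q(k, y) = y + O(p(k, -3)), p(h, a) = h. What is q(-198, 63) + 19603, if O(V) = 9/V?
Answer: 432651/22 ≈ 19666.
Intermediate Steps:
q(k, y) = y + 9/k
q(-198, 63) + 19603 = (63 + 9/(-198)) + 19603 = (63 + 9*(-1/198)) + 19603 = (63 - 1/22) + 19603 = 1385/22 + 19603 = 432651/22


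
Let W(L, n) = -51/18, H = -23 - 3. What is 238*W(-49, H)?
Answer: -2023/3 ≈ -674.33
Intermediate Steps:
H = -26
W(L, n) = -17/6 (W(L, n) = -51*1/18 = -17/6)
238*W(-49, H) = 238*(-17/6) = -2023/3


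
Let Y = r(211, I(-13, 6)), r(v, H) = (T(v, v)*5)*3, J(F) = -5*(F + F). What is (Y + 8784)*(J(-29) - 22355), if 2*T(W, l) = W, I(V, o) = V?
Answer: -457473645/2 ≈ -2.2874e+8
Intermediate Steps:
J(F) = -10*F
T(W, l) = W/2
r(v, H) = 15*v/2 (r(v, H) = ((v/2)*5)*3 = (5*v/2)*3 = 15*v/2)
Y = 3165/2 (Y = (15/2)*211 = 3165/2 ≈ 1582.5)
(Y + 8784)*(J(-29) - 22355) = (3165/2 + 8784)*(-10*(-29) - 22355) = 20733*(290 - 22355)/2 = (20733/2)*(-22065) = -457473645/2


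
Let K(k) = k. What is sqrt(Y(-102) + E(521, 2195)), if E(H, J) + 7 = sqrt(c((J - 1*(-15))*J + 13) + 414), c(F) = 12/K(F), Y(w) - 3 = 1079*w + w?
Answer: sqrt(-2592361845103078516 + 4850963*sqrt(9742182657542322))/4850963 ≈ 331.88*I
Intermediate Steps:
Y(w) = 3 + 1080*w (Y(w) = 3 + (1079*w + w) = 3 + 1080*w)
c(F) = 12/F
E(H, J) = -7 + sqrt(414 + 12/(13 + J*(15 + J))) (E(H, J) = -7 + sqrt(12/((J - 1*(-15))*J + 13) + 414) = -7 + sqrt(12/((J + 15)*J + 13) + 414) = -7 + sqrt(12/((15 + J)*J + 13) + 414) = -7 + sqrt(12/(J*(15 + J) + 13) + 414) = -7 + sqrt(12/(13 + J*(15 + J)) + 414) = -7 + sqrt(414 + 12/(13 + J*(15 + J))))
sqrt(Y(-102) + E(521, 2195)) = sqrt((3 + 1080*(-102)) + (-7 + sqrt(414 + 12/(13 + 2195**2 + 15*2195)))) = sqrt((3 - 110160) + (-7 + sqrt(414 + 12/(13 + 4818025 + 32925)))) = sqrt(-110157 + (-7 + sqrt(414 + 12/4850963))) = sqrt(-110157 + (-7 + sqrt(2008298694/4850963))) = sqrt(-110157 + (-7 + sqrt(9742182657542322)/4850963)) = sqrt(-110164 + sqrt(9742182657542322)/4850963)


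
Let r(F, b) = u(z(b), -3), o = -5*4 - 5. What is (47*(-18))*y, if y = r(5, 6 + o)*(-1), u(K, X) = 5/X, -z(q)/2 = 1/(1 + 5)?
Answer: -1410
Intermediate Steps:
z(q) = -⅓ (z(q) = -2/(1 + 5) = -2/6 = -2*⅙ = -⅓)
o = -25 (o = -20 - 5 = -25)
r(F, b) = -5/3 (r(F, b) = 5/(-3) = 5*(-⅓) = -5/3)
y = 5/3 (y = -5/3*(-1) = 5/3 ≈ 1.6667)
(47*(-18))*y = (47*(-18))*(5/3) = -846*5/3 = -1410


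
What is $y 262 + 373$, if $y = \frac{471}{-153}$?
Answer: $- \frac{22111}{51} \approx -433.55$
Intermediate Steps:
$y = - \frac{157}{51}$ ($y = 471 \left(- \frac{1}{153}\right) = - \frac{157}{51} \approx -3.0784$)
$y 262 + 373 = \left(- \frac{157}{51}\right) 262 + 373 = - \frac{41134}{51} + 373 = - \frac{22111}{51}$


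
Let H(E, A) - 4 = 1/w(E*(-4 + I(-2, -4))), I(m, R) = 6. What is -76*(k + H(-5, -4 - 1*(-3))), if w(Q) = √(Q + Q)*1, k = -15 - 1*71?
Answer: 6232 + 38*I*√5/5 ≈ 6232.0 + 16.994*I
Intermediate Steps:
k = -86 (k = -15 - 71 = -86)
w(Q) = √2*√Q (w(Q) = √(2*Q)*1 = (√2*√Q)*1 = √2*√Q)
H(E, A) = 4 + 1/(2*√E) (H(E, A) = 4 + 1/(√2*√(E*(-4 + 6))) = 4 + 1/(√2*√(E*2)) = 4 + 1/(√2*√(2*E)) = 4 + 1/(√2*(√2*√E)) = 4 + 1/(2*√E))
-76*(k + H(-5, -4 - 1*(-3))) = -76*(-86 + (4 + 1/(2*√(-5)))) = -76*(-86 + (4 + (-I*√5/5)/2)) = -76*(-86 + (4 - I*√5/10)) = -76*(-82 - I*√5/10) = 6232 + 38*I*√5/5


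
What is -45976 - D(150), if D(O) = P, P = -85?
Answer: -45891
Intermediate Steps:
D(O) = -85
-45976 - D(150) = -45976 - 1*(-85) = -45976 + 85 = -45891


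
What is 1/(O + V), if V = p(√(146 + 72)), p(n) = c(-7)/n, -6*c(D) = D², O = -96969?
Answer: -761012712/73794641667527 + 294*√218/73794641667527 ≈ -1.0313e-5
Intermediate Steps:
c(D) = -D²/6
p(n) = -49/(6*n) (p(n) = (-⅙*(-7)²)/n = (-⅙*49)/n = -49/(6*n))
V = -49*√218/1308 (V = -49/(6*√(146 + 72)) = -49*√218/218/6 = -49*√218/1308 ≈ -0.55312)
1/(O + V) = 1/(-96969 - 49*√218/1308)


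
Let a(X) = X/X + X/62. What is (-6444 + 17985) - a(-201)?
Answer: 715681/62 ≈ 11543.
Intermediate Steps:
a(X) = 1 + X/62 (a(X) = 1 + X*(1/62) = 1 + X/62)
(-6444 + 17985) - a(-201) = (-6444 + 17985) - (1 + (1/62)*(-201)) = 11541 - (1 - 201/62) = 11541 - 1*(-139/62) = 11541 + 139/62 = 715681/62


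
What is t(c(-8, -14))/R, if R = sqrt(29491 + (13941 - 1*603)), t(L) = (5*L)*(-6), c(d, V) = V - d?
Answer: 180*sqrt(42829)/42829 ≈ 0.86977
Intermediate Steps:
t(L) = -30*L
R = sqrt(42829) (R = sqrt(29491 + (13941 - 603)) = sqrt(29491 + 13338) = sqrt(42829) ≈ 206.95)
t(c(-8, -14))/R = (-30*(-14 - 1*(-8)))/(sqrt(42829)) = (-30*(-14 + 8))*(sqrt(42829)/42829) = (-30*(-6))*(sqrt(42829)/42829) = 180*(sqrt(42829)/42829) = 180*sqrt(42829)/42829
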